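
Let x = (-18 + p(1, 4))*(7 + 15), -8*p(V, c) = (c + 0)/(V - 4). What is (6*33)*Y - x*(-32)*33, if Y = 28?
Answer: -408760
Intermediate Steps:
p(V, c) = -c/(8*(-4 + V)) (p(V, c) = -(c + 0)/(8*(V - 4)) = -c/(8*(-4 + V)))
x = -1177/3 (x = (-18 - 1*4/(-32 + 8*1))*(7 + 15) = (-18 - 1*4/(-32 + 8))*22 = (-18 - 1*4/(-24))*22 = (-18 - 1*4*(-1/24))*22 = (-18 + ⅙)*22 = -107/6*22 = -1177/3 ≈ -392.33)
(6*33)*Y - x*(-32)*33 = (6*33)*28 - (-1177/3*(-32))*33 = 198*28 - 37664*33/3 = 5544 - 1*414304 = 5544 - 414304 = -408760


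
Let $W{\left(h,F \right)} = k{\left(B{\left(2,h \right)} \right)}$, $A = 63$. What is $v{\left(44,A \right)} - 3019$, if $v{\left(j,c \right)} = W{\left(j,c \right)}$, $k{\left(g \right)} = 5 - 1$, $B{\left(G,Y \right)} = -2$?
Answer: $-3015$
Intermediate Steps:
$k{\left(g \right)} = 4$ ($k{\left(g \right)} = 5 - 1 = 4$)
$W{\left(h,F \right)} = 4$
$v{\left(j,c \right)} = 4$
$v{\left(44,A \right)} - 3019 = 4 - 3019 = -3015$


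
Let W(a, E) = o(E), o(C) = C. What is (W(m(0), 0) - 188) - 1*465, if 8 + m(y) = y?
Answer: -653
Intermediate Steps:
m(y) = -8 + y
W(a, E) = E
(W(m(0), 0) - 188) - 1*465 = (0 - 188) - 1*465 = -188 - 465 = -653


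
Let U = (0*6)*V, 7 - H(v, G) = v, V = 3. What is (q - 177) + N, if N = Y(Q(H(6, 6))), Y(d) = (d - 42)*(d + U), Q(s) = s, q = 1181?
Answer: 963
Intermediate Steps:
H(v, G) = 7 - v
U = 0 (U = (0*6)*3 = 0*3 = 0)
Y(d) = d*(-42 + d) (Y(d) = (d - 42)*(d + 0) = (-42 + d)*d = d*(-42 + d))
N = -41 (N = (7 - 1*6)*(-42 + (7 - 1*6)) = (7 - 6)*(-42 + (7 - 6)) = 1*(-42 + 1) = 1*(-41) = -41)
(q - 177) + N = (1181 - 177) - 41 = 1004 - 41 = 963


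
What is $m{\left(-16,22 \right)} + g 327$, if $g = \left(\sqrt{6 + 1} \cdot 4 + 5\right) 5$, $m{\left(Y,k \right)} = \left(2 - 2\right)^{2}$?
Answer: $8175 + 6540 \sqrt{7} \approx 25478.0$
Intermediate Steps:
$m{\left(Y,k \right)} = 0$ ($m{\left(Y,k \right)} = 0^{2} = 0$)
$g = 25 + 20 \sqrt{7}$ ($g = \left(\sqrt{7} \cdot 4 + 5\right) 5 = \left(4 \sqrt{7} + 5\right) 5 = \left(5 + 4 \sqrt{7}\right) 5 = 25 + 20 \sqrt{7} \approx 77.915$)
$m{\left(-16,22 \right)} + g 327 = 0 + \left(25 + 20 \sqrt{7}\right) 327 = 0 + \left(8175 + 6540 \sqrt{7}\right) = 8175 + 6540 \sqrt{7}$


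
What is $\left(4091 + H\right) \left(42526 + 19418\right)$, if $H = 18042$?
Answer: $1371006552$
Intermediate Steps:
$\left(4091 + H\right) \left(42526 + 19418\right) = \left(4091 + 18042\right) \left(42526 + 19418\right) = 22133 \cdot 61944 = 1371006552$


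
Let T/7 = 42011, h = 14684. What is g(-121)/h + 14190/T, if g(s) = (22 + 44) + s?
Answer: 4469575/100423876 ≈ 0.044507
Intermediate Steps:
T = 294077 (T = 7*42011 = 294077)
g(s) = 66 + s
g(-121)/h + 14190/T = (66 - 121)/14684 + 14190/294077 = -55*1/14684 + 14190*(1/294077) = -55/14684 + 330/6839 = 4469575/100423876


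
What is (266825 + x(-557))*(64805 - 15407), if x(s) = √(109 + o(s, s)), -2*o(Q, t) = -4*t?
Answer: 13180621350 + 49398*I*√1005 ≈ 1.3181e+10 + 1.566e+6*I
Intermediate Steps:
o(Q, t) = 2*t (o(Q, t) = -(-2)*t = 2*t)
x(s) = √(109 + 2*s)
(266825 + x(-557))*(64805 - 15407) = (266825 + √(109 + 2*(-557)))*(64805 - 15407) = (266825 + √(109 - 1114))*49398 = (266825 + √(-1005))*49398 = (266825 + I*√1005)*49398 = 13180621350 + 49398*I*√1005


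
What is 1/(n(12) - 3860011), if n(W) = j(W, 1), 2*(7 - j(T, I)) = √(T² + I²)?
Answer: -15440016/59598523519919 + 2*√145/59598523519919 ≈ -2.5907e-7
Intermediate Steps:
j(T, I) = 7 - √(I² + T²)/2 (j(T, I) = 7 - √(T² + I²)/2 = 7 - √(I² + T²)/2)
n(W) = 7 - √(1 + W²)/2 (n(W) = 7 - √(1² + W²)/2 = 7 - √(1 + W²)/2)
1/(n(12) - 3860011) = 1/((7 - √(1 + 12²)/2) - 3860011) = 1/((7 - √(1 + 144)/2) - 3860011) = 1/((7 - √145/2) - 3860011) = 1/(-3860004 - √145/2)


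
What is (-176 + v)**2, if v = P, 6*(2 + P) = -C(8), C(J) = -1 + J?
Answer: 1155625/36 ≈ 32101.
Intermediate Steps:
P = -19/6 (P = -2 + (-(-1 + 8))/6 = -2 + (-1*7)/6 = -2 + (1/6)*(-7) = -2 - 7/6 = -19/6 ≈ -3.1667)
v = -19/6 ≈ -3.1667
(-176 + v)**2 = (-176 - 19/6)**2 = (-1075/6)**2 = 1155625/36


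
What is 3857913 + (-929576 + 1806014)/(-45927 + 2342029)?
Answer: 4429081315782/1148051 ≈ 3.8579e+6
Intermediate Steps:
3857913 + (-929576 + 1806014)/(-45927 + 2342029) = 3857913 + 876438/2296102 = 3857913 + 876438*(1/2296102) = 3857913 + 438219/1148051 = 4429081315782/1148051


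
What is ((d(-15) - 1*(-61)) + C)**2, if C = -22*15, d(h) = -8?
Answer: 76729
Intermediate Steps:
C = -330
((d(-15) - 1*(-61)) + C)**2 = ((-8 - 1*(-61)) - 330)**2 = ((-8 + 61) - 330)**2 = (53 - 330)**2 = (-277)**2 = 76729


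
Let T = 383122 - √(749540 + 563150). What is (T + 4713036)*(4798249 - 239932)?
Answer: 23229903646086 - 4558317*√1312690 ≈ 2.3225e+13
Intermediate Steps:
T = 383122 - √1312690 ≈ 3.8198e+5
(T + 4713036)*(4798249 - 239932) = ((383122 - √1312690) + 4713036)*(4798249 - 239932) = (5096158 - √1312690)*4558317 = 23229903646086 - 4558317*√1312690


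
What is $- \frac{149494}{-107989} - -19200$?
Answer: $\frac{2073538294}{107989} \approx 19201.0$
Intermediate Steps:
$- \frac{149494}{-107989} - -19200 = \left(-149494\right) \left(- \frac{1}{107989}\right) + 19200 = \frac{149494}{107989} + 19200 = \frac{2073538294}{107989}$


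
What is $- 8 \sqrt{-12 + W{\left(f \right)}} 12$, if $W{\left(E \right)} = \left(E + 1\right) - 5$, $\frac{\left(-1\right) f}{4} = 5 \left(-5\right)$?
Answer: $- 192 \sqrt{21} \approx -879.85$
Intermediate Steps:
$f = 100$ ($f = - 4 \cdot 5 \left(-5\right) = \left(-4\right) \left(-25\right) = 100$)
$W{\left(E \right)} = -4 + E$ ($W{\left(E \right)} = \left(1 + E\right) - 5 = -4 + E$)
$- 8 \sqrt{-12 + W{\left(f \right)}} 12 = - 8 \sqrt{-12 + \left(-4 + 100\right)} 12 = - 8 \sqrt{-12 + 96} \cdot 12 = - 8 \sqrt{84} \cdot 12 = - 8 \cdot 2 \sqrt{21} \cdot 12 = - 16 \sqrt{21} \cdot 12 = - 192 \sqrt{21}$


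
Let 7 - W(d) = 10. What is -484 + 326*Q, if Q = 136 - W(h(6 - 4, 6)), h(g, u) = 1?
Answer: 44830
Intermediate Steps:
W(d) = -3 (W(d) = 7 - 1*10 = 7 - 10 = -3)
Q = 139 (Q = 136 - 1*(-3) = 136 + 3 = 139)
-484 + 326*Q = -484 + 326*139 = -484 + 45314 = 44830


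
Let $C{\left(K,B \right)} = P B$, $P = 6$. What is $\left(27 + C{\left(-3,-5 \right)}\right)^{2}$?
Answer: $9$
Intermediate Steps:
$C{\left(K,B \right)} = 6 B$
$\left(27 + C{\left(-3,-5 \right)}\right)^{2} = \left(27 + 6 \left(-5\right)\right)^{2} = \left(27 - 30\right)^{2} = \left(-3\right)^{2} = 9$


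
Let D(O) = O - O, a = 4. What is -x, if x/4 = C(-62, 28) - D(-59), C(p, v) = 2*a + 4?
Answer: -48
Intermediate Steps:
C(p, v) = 12 (C(p, v) = 2*4 + 4 = 8 + 4 = 12)
D(O) = 0
x = 48 (x = 4*(12 - 1*0) = 4*(12 + 0) = 4*12 = 48)
-x = -1*48 = -48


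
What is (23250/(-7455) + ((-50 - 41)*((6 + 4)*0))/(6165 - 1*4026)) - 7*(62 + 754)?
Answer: -2840414/497 ≈ -5715.1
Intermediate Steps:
(23250/(-7455) + ((-50 - 41)*((6 + 4)*0))/(6165 - 1*4026)) - 7*(62 + 754) = (23250*(-1/7455) + (-910*0)/(6165 - 4026)) - 7*816 = (-1550/497 - 91*0/2139) - 5712 = (-1550/497 + 0*(1/2139)) - 5712 = (-1550/497 + 0) - 5712 = -1550/497 - 5712 = -2840414/497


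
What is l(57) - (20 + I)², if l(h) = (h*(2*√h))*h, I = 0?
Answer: -400 + 6498*√57 ≈ 48659.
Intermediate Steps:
l(h) = 2*h^(5/2) (l(h) = (2*h^(3/2))*h = 2*h^(5/2))
l(57) - (20 + I)² = 2*57^(5/2) - (20 + 0)² = 2*(3249*√57) - 1*20² = 6498*√57 - 1*400 = 6498*√57 - 400 = -400 + 6498*√57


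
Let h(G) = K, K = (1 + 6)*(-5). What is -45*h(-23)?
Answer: 1575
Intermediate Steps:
K = -35 (K = 7*(-5) = -35)
h(G) = -35
-45*h(-23) = -45*(-35) = 1575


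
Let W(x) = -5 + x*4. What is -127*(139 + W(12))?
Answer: -23114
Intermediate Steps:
W(x) = -5 + 4*x
-127*(139 + W(12)) = -127*(139 + (-5 + 4*12)) = -127*(139 + (-5 + 48)) = -127*(139 + 43) = -127*182 = -23114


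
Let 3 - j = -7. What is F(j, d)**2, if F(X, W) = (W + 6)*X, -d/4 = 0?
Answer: 3600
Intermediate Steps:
j = 10 (j = 3 - 1*(-7) = 3 + 7 = 10)
d = 0 (d = -4*0 = 0)
F(X, W) = X*(6 + W) (F(X, W) = (6 + W)*X = X*(6 + W))
F(j, d)**2 = (10*(6 + 0))**2 = (10*6)**2 = 60**2 = 3600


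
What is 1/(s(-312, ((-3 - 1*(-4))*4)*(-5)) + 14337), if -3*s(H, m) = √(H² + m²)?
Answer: 129033/1849848377 + 12*√6109/1849848377 ≈ 7.0260e-5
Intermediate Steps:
s(H, m) = -√(H² + m²)/3
1/(s(-312, ((-3 - 1*(-4))*4)*(-5)) + 14337) = 1/(-√((-312)² + (((-3 - 1*(-4))*4)*(-5))²)/3 + 14337) = 1/(-√(97344 + (((-3 + 4)*4)*(-5))²)/3 + 14337) = 1/(-√(97344 + ((1*4)*(-5))²)/3 + 14337) = 1/(-√(97344 + (4*(-5))²)/3 + 14337) = 1/(-√(97344 + (-20)²)/3 + 14337) = 1/(-√(97344 + 400)/3 + 14337) = 1/(-4*√6109/3 + 14337) = 1/(14337 - 4*√6109/3)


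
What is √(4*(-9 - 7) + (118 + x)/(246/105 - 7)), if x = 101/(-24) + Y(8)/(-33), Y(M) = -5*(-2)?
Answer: I*√4545473746/7172 ≈ 9.4005*I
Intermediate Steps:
Y(M) = 10
x = -397/88 (x = 101/(-24) + 10/(-33) = 101*(-1/24) + 10*(-1/33) = -101/24 - 10/33 = -397/88 ≈ -4.5114)
√(4*(-9 - 7) + (118 + x)/(246/105 - 7)) = √(4*(-9 - 7) + (118 - 397/88)/(246/105 - 7)) = √(4*(-16) + 9987/(88*(246*(1/105) - 7))) = √(-64 + 9987/(88*(82/35 - 7))) = √(-64 + 9987/(88*(-163/35))) = √(-64 + (9987/88)*(-35/163)) = √(-64 - 349545/14344) = √(-1267561/14344) = I*√4545473746/7172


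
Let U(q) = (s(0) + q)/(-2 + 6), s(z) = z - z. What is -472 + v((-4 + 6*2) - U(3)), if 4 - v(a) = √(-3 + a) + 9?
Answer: -477 - √17/2 ≈ -479.06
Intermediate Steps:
s(z) = 0
U(q) = q/4 (U(q) = (0 + q)/(-2 + 6) = q/4)
v(a) = -5 - √(-3 + a) (v(a) = 4 - (√(-3 + a) + 9) = 4 - (9 + √(-3 + a)) = 4 + (-9 - √(-3 + a)) = -5 - √(-3 + a))
-472 + v((-4 + 6*2) - U(3)) = -472 + (-5 - √(-3 + ((-4 + 6*2) - 3/4))) = -472 + (-5 - √(-3 + ((-4 + 12) - 1*¾))) = -472 + (-5 - √(-3 + (8 - ¾))) = -472 + (-5 - √(-3 + 29/4)) = -472 + (-5 - √(17/4)) = -472 + (-5 - √17/2) = -477 - √17/2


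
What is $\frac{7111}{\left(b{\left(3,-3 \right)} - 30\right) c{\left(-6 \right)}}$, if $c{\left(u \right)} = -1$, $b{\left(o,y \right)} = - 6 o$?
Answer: $\frac{7111}{48} \approx 148.15$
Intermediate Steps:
$\frac{7111}{\left(b{\left(3,-3 \right)} - 30\right) c{\left(-6 \right)}} = \frac{7111}{\left(\left(-6\right) 3 - 30\right) \left(-1\right)} = \frac{7111}{\left(-18 - 30\right) \left(-1\right)} = \frac{7111}{\left(-48\right) \left(-1\right)} = \frac{7111}{48}$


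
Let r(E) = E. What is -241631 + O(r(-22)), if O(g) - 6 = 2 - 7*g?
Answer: -241469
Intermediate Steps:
O(g) = 8 - 7*g (O(g) = 6 + (2 - 7*g) = 8 - 7*g)
-241631 + O(r(-22)) = -241631 + (8 - 7*(-22)) = -241631 + (8 + 154) = -241631 + 162 = -241469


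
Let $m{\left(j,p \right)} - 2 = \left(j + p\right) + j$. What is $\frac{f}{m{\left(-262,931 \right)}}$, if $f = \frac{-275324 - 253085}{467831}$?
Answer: $- \frac{75487}{27334697} \approx -0.0027616$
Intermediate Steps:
$f = - \frac{75487}{66833}$ ($f = \left(-275324 - 253085\right) \frac{1}{467831} = \left(-528409\right) \frac{1}{467831} = - \frac{75487}{66833} \approx -1.1295$)
$m{\left(j,p \right)} = 2 + p + 2 j$ ($m{\left(j,p \right)} = 2 + \left(\left(j + p\right) + j\right) = 2 + \left(p + 2 j\right) = 2 + p + 2 j$)
$\frac{f}{m{\left(-262,931 \right)}} = - \frac{75487}{66833 \left(2 + 931 + 2 \left(-262\right)\right)} = - \frac{75487}{66833 \left(2 + 931 - 524\right)} = - \frac{75487}{66833 \cdot 409} = \left(- \frac{75487}{66833}\right) \frac{1}{409} = - \frac{75487}{27334697}$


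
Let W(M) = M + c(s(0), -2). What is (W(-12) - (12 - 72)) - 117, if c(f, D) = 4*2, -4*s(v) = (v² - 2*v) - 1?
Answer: -61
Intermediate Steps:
s(v) = ¼ + v/2 - v²/4 (s(v) = -((v² - 2*v) - 1)/4 = -(-1 + v² - 2*v)/4 = ¼ + v/2 - v²/4)
c(f, D) = 8
W(M) = 8 + M (W(M) = M + 8 = 8 + M)
(W(-12) - (12 - 72)) - 117 = ((8 - 12) - (12 - 72)) - 117 = (-4 - 1*(-60)) - 117 = (-4 + 60) - 117 = 56 - 117 = -61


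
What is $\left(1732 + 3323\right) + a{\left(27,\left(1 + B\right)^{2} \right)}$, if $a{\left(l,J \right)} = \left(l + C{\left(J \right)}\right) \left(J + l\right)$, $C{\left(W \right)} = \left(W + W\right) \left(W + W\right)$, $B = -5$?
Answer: $50248$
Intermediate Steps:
$C{\left(W \right)} = 4 W^{2}$ ($C{\left(W \right)} = 2 W 2 W = 4 W^{2}$)
$a{\left(l,J \right)} = \left(J + l\right) \left(l + 4 J^{2}\right)$ ($a{\left(l,J \right)} = \left(l + 4 J^{2}\right) \left(J + l\right) = \left(J + l\right) \left(l + 4 J^{2}\right)$)
$\left(1732 + 3323\right) + a{\left(27,\left(1 + B\right)^{2} \right)} = \left(1732 + 3323\right) + \left(27^{2} + 4 \left(\left(1 - 5\right)^{2}\right)^{3} + \left(1 - 5\right)^{2} \cdot 27 + 4 \cdot 27 \left(\left(1 - 5\right)^{2}\right)^{2}\right) = 5055 + \left(729 + 4 \left(\left(-4\right)^{2}\right)^{3} + \left(-4\right)^{2} \cdot 27 + 4 \cdot 27 \left(\left(-4\right)^{2}\right)^{2}\right) = 5055 + \left(729 + 4 \cdot 16^{3} + 16 \cdot 27 + 4 \cdot 27 \cdot 16^{2}\right) = 5055 + \left(729 + 4 \cdot 4096 + 432 + 4 \cdot 27 \cdot 256\right) = 5055 + \left(729 + 16384 + 432 + 27648\right) = 5055 + 45193 = 50248$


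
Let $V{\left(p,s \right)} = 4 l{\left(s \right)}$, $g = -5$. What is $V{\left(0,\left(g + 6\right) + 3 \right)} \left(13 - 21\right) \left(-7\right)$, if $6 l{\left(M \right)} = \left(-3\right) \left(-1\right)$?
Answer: $112$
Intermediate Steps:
$l{\left(M \right)} = \frac{1}{2}$ ($l{\left(M \right)} = \frac{\left(-3\right) \left(-1\right)}{6} = \frac{1}{6} \cdot 3 = \frac{1}{2}$)
$V{\left(p,s \right)} = 2$ ($V{\left(p,s \right)} = 4 \cdot \frac{1}{2} = 2$)
$V{\left(0,\left(g + 6\right) + 3 \right)} \left(13 - 21\right) \left(-7\right) = 2 \left(13 - 21\right) \left(-7\right) = 2 \left(-8\right) \left(-7\right) = \left(-16\right) \left(-7\right) = 112$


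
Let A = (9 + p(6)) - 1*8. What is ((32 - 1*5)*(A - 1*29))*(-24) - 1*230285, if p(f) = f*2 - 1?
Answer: -219269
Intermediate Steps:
p(f) = -1 + 2*f (p(f) = 2*f - 1 = -1 + 2*f)
A = 12 (A = (9 + (-1 + 2*6)) - 1*8 = (9 + (-1 + 12)) - 8 = (9 + 11) - 8 = 20 - 8 = 12)
((32 - 1*5)*(A - 1*29))*(-24) - 1*230285 = ((32 - 1*5)*(12 - 1*29))*(-24) - 1*230285 = ((32 - 5)*(12 - 29))*(-24) - 230285 = (27*(-17))*(-24) - 230285 = -459*(-24) - 230285 = 11016 - 230285 = -219269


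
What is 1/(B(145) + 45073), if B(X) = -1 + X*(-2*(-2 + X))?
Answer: 1/3602 ≈ 0.00027762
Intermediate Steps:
B(X) = -1 + X*(4 - 2*X)
1/(B(145) + 45073) = 1/((-1 - 2*145**2 + 4*145) + 45073) = 1/((-1 - 2*21025 + 580) + 45073) = 1/((-1 - 42050 + 580) + 45073) = 1/(-41471 + 45073) = 1/3602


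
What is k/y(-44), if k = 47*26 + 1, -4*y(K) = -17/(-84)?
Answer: -410928/17 ≈ -24172.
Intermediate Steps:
y(K) = -17/336 (y(K) = -(-17)/(4*(-84)) = -(-17)*(-1)/(4*84) = -1/4*17/84 = -17/336)
k = 1223 (k = 1222 + 1 = 1223)
k/y(-44) = 1223/(-17/336) = 1223*(-336/17) = -410928/17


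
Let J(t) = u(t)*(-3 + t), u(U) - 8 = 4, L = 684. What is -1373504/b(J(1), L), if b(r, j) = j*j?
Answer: -85844/29241 ≈ -2.9357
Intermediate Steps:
u(U) = 12 (u(U) = 8 + 4 = 12)
J(t) = -36 + 12*t (J(t) = 12*(-3 + t) = -36 + 12*t)
b(r, j) = j²
-1373504/b(J(1), L) = -1373504/(684²) = -1373504/467856 = -1373504*1/467856 = -85844/29241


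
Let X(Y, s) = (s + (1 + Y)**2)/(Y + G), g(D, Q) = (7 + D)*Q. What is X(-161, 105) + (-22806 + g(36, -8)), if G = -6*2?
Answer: -4030655/173 ≈ -23299.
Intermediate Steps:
G = -12
g(D, Q) = Q*(7 + D)
X(Y, s) = (s + (1 + Y)**2)/(-12 + Y) (X(Y, s) = (s + (1 + Y)**2)/(Y - 12) = (s + (1 + Y)**2)/(-12 + Y))
X(-161, 105) + (-22806 + g(36, -8)) = (105 + (1 - 161)**2)/(-12 - 161) + (-22806 - 8*(7 + 36)) = (105 + (-160)**2)/(-173) + (-22806 - 8*43) = -(105 + 25600)/173 + (-22806 - 344) = -1/173*25705 - 23150 = -25705/173 - 23150 = -4030655/173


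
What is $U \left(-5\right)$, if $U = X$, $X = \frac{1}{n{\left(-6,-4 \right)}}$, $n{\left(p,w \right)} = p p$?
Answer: $- \frac{5}{36} \approx -0.13889$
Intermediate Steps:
$n{\left(p,w \right)} = p^{2}$
$X = \frac{1}{36}$ ($X = \frac{1}{\left(-6\right)^{2}} = \frac{1}{36} \approx 0.027778$)
$U = \frac{1}{36} \approx 0.027778$
$U \left(-5\right) = \frac{1}{36} \left(-5\right) = - \frac{5}{36}$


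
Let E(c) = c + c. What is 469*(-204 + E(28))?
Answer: -69412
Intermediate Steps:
E(c) = 2*c
469*(-204 + E(28)) = 469*(-204 + 2*28) = 469*(-204 + 56) = 469*(-148) = -69412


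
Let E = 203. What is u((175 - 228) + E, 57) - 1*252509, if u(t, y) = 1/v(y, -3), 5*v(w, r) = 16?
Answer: -4040139/16 ≈ -2.5251e+5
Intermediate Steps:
v(w, r) = 16/5 (v(w, r) = (⅕)*16 = 16/5)
u(t, y) = 5/16 (u(t, y) = 1/(16/5) = 5/16)
u((175 - 228) + E, 57) - 1*252509 = 5/16 - 1*252509 = 5/16 - 252509 = -4040139/16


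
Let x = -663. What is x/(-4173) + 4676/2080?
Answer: 133923/55640 ≈ 2.4070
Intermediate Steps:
x/(-4173) + 4676/2080 = -663/(-4173) + 4676/2080 = -663*(-1/4173) + 4676*(1/2080) = 17/107 + 1169/520 = 133923/55640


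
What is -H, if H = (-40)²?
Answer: -1600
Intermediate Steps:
H = 1600
-H = -1*1600 = -1600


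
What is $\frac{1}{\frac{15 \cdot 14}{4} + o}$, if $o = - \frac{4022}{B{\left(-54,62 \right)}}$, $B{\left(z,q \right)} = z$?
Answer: $\frac{54}{6857} \approx 0.0078752$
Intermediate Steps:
$o = \frac{2011}{27}$ ($o = - \frac{4022}{-54} = \left(-4022\right) \left(- \frac{1}{54}\right) = \frac{2011}{27} \approx 74.481$)
$\frac{1}{\frac{15 \cdot 14}{4} + o} = \frac{1}{\frac{15 \cdot 14}{4} + \frac{2011}{27}} = \frac{1}{210 \cdot \frac{1}{4} + \frac{2011}{27}} = \frac{1}{\frac{105}{2} + \frac{2011}{27}} = \frac{1}{\frac{6857}{54}} = \frac{54}{6857}$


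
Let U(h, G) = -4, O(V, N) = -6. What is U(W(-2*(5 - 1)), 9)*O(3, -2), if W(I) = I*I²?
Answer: 24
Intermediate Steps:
W(I) = I³
U(W(-2*(5 - 1)), 9)*O(3, -2) = -4*(-6) = 24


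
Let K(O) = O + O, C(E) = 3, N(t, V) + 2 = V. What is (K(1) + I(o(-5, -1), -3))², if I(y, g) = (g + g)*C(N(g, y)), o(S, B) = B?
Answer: 256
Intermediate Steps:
N(t, V) = -2 + V
I(y, g) = 6*g (I(y, g) = (g + g)*3 = (2*g)*3 = 6*g)
K(O) = 2*O
(K(1) + I(o(-5, -1), -3))² = (2*1 + 6*(-3))² = (2 - 18)² = (-16)² = 256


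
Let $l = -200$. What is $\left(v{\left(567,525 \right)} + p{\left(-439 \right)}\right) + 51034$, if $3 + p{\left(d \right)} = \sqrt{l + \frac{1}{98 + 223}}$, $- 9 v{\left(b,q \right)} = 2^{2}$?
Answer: $\frac{459275}{9} + \frac{i \sqrt{20607879}}{321} \approx 51031.0 + 14.142 i$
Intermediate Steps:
$v{\left(b,q \right)} = - \frac{4}{9}$ ($v{\left(b,q \right)} = - \frac{2^{2}}{9} = \left(- \frac{1}{9}\right) 4 = - \frac{4}{9}$)
$p{\left(d \right)} = -3 + \frac{i \sqrt{20607879}}{321}$ ($p{\left(d \right)} = -3 + \sqrt{-200 + \frac{1}{98 + 223}} = -3 + \sqrt{-200 + \frac{1}{321}} = -3 + \sqrt{- \frac{64199}{321}} = -3 + \frac{i \sqrt{20607879}}{321}$)
$\left(v{\left(567,525 \right)} + p{\left(-439 \right)}\right) + 51034 = \left(- \frac{4}{9} - \left(3 - \frac{i \sqrt{20607879}}{321}\right)\right) + 51034 = \left(- \frac{31}{9} + \frac{i \sqrt{20607879}}{321}\right) + 51034 = \frac{459275}{9} + \frac{i \sqrt{20607879}}{321}$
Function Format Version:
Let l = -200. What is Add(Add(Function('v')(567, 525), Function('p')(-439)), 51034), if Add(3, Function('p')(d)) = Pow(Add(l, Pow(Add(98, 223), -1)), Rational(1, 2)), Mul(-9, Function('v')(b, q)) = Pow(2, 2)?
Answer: Add(Rational(459275, 9), Mul(Rational(1, 321), I, Pow(20607879, Rational(1, 2)))) ≈ Add(51031., Mul(14.142, I))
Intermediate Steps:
Function('v')(b, q) = Rational(-4, 9) (Function('v')(b, q) = Mul(Rational(-1, 9), Pow(2, 2)) = Mul(Rational(-1, 9), 4) = Rational(-4, 9))
Function('p')(d) = Add(-3, Mul(Rational(1, 321), I, Pow(20607879, Rational(1, 2)))) (Function('p')(d) = Add(-3, Pow(Add(-200, Pow(Add(98, 223), -1)), Rational(1, 2))) = Add(-3, Pow(Add(-200, Pow(321, -1)), Rational(1, 2))) = Add(-3, Pow(Add(-200, Rational(1, 321)), Rational(1, 2))) = Add(-3, Pow(Rational(-64199, 321), Rational(1, 2))) = Add(-3, Mul(Rational(1, 321), I, Pow(20607879, Rational(1, 2)))))
Add(Add(Function('v')(567, 525), Function('p')(-439)), 51034) = Add(Add(Rational(-4, 9), Add(-3, Mul(Rational(1, 321), I, Pow(20607879, Rational(1, 2))))), 51034) = Add(Add(Rational(-31, 9), Mul(Rational(1, 321), I, Pow(20607879, Rational(1, 2)))), 51034) = Add(Rational(459275, 9), Mul(Rational(1, 321), I, Pow(20607879, Rational(1, 2))))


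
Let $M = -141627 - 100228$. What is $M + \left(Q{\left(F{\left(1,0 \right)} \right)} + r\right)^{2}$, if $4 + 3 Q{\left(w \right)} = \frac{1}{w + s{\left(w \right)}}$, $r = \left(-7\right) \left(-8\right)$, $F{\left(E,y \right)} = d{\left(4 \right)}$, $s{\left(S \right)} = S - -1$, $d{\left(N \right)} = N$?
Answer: $- \frac{174130766}{729} \approx -2.3886 \cdot 10^{5}$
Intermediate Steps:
$s{\left(S \right)} = 1 + S$ ($s{\left(S \right)} = S + 1 = 1 + S$)
$F{\left(E,y \right)} = 4$
$r = 56$
$Q{\left(w \right)} = - \frac{4}{3} + \frac{1}{3 \left(1 + 2 w\right)}$ ($Q{\left(w \right)} = - \frac{4}{3} + \frac{1}{3 \left(w + \left(1 + w\right)\right)} = - \frac{4}{3} + \frac{1}{3 \left(1 + 2 w\right)}$)
$M = -241855$ ($M = -141627 - 100228 = -241855$)
$M + \left(Q{\left(F{\left(1,0 \right)} \right)} + r\right)^{2} = -241855 + \left(\frac{-3 - 32}{3 \left(1 + 2 \cdot 4\right)} + 56\right)^{2} = -241855 + \left(\frac{-3 - 32}{3 \left(1 + 8\right)} + 56\right)^{2} = -241855 + \left(\frac{1}{3} \cdot \frac{1}{9} \left(-35\right) + 56\right)^{2} = -241855 + \left(- \frac{35}{27} + 56\right)^{2} = -241855 + \left(\frac{1477}{27}\right)^{2} = -241855 + \frac{2181529}{729} = - \frac{174130766}{729}$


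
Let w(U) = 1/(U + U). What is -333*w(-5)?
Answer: 333/10 ≈ 33.300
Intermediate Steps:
w(U) = 1/(2*U)
-333*w(-5) = -333/(2*(-5)) = -333*(-1)/(2*5) = -333*(-1/10) = 333/10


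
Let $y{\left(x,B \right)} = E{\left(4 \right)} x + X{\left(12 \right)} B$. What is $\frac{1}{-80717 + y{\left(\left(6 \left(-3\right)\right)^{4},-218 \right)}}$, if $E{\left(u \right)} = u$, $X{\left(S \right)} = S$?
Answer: $\frac{1}{336571} \approx 2.9711 \cdot 10^{-6}$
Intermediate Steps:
$y{\left(x,B \right)} = 4 x + 12 B$
$\frac{1}{-80717 + y{\left(\left(6 \left(-3\right)\right)^{4},-218 \right)}} = \frac{1}{-80717 + \left(4 \left(6 \left(-3\right)\right)^{4} + 12 \left(-218\right)\right)} = \frac{1}{-80717 - \left(2616 - 4 \left(-18\right)^{4}\right)} = \frac{1}{-80717 + \left(4 \cdot 104976 - 2616\right)} = \frac{1}{-80717 + \left(419904 - 2616\right)} = \frac{1}{-80717 + 417288} = \frac{1}{336571}$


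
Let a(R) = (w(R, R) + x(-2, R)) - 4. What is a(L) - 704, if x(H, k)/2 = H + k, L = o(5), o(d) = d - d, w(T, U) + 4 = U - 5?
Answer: -721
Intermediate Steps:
w(T, U) = -9 + U (w(T, U) = -4 + (U - 5) = -4 + (-5 + U) = -9 + U)
o(d) = 0
L = 0
x(H, k) = 2*H + 2*k (x(H, k) = 2*(H + k) = 2*H + 2*k)
a(R) = -17 + 3*R (a(R) = ((-9 + R) + (2*(-2) + 2*R)) - 4 = ((-9 + R) + (-4 + 2*R)) - 4 = (-13 + 3*R) - 4 = -17 + 3*R)
a(L) - 704 = (-17 + 3*0) - 704 = (-17 + 0) - 704 = -17 - 704 = -721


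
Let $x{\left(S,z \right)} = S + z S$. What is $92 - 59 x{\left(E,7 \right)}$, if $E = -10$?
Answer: $4812$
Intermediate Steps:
$x{\left(S,z \right)} = S + S z$
$92 - 59 x{\left(E,7 \right)} = 92 - 59 \left(- 10 \left(1 + 7\right)\right) = 92 - 59 \left(\left(-10\right) 8\right) = 92 - -4720 = 92 + 4720 = 4812$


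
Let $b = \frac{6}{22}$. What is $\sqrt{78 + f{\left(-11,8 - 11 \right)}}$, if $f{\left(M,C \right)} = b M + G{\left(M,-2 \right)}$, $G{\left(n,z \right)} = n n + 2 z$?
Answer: $8 \sqrt{3} \approx 13.856$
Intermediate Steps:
$G{\left(n,z \right)} = n^{2} + 2 z$
$b = \frac{3}{11}$ ($b = 6 \cdot \frac{1}{22} = \frac{3}{11} \approx 0.27273$)
$f{\left(M,C \right)} = -4 + M^{2} + \frac{3 M}{11}$ ($f{\left(M,C \right)} = \frac{3 M}{11} + \left(M^{2} + 2 \left(-2\right)\right) = \frac{3 M}{11} + \left(M^{2} - 4\right) = \frac{3 M}{11} + \left(-4 + M^{2}\right) = -4 + M^{2} + \frac{3 M}{11}$)
$\sqrt{78 + f{\left(-11,8 - 11 \right)}} = \sqrt{78 + \left(-4 + \left(-11\right)^{2} + \frac{3}{11} \left(-11\right)\right)} = \sqrt{78 - -114} = \sqrt{78 + 114} = \sqrt{192} = 8 \sqrt{3}$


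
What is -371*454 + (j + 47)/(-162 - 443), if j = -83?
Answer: -101902534/605 ≈ -1.6843e+5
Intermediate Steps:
-371*454 + (j + 47)/(-162 - 443) = -371*454 + (-83 + 47)/(-162 - 443) = -168434 - 36/(-605) = -168434 - 36*(-1/605) = -168434 + 36/605 = -101902534/605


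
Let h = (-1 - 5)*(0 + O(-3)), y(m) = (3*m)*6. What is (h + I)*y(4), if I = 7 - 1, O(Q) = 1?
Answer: 0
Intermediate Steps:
y(m) = 18*m
h = -6 (h = (-1 - 5)*(0 + 1) = -6*1 = -6)
I = 6
(h + I)*y(4) = (-6 + 6)*(18*4) = 0*72 = 0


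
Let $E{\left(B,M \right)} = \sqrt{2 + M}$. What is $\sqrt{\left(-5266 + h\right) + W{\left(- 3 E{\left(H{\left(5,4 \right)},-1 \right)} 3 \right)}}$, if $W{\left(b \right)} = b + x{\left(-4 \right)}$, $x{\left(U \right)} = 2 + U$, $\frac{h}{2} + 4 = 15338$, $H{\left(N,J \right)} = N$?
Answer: $\sqrt{25391} \approx 159.35$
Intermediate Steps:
$h = 30668$ ($h = -8 + 2 \cdot 15338 = -8 + 30676 = 30668$)
$W{\left(b \right)} = -2 + b$ ($W{\left(b \right)} = b + \left(2 - 4\right) = b - 2 = -2 + b$)
$\sqrt{\left(-5266 + h\right) + W{\left(- 3 E{\left(H{\left(5,4 \right)},-1 \right)} 3 \right)}} = \sqrt{\left(-5266 + 30668\right) + \left(-2 + - 3 \sqrt{2 - 1} \cdot 3\right)} = \sqrt{25402 + \left(-2 + - 3 \sqrt{1} \cdot 3\right)} = \sqrt{25402 + \left(-2 + \left(-3\right) 1 \cdot 3\right)} = \sqrt{25402 - 11} = \sqrt{25391}$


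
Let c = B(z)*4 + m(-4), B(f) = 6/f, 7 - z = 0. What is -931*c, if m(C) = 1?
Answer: -4123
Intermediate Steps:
z = 7 (z = 7 - 1*0 = 7 + 0 = 7)
c = 31/7 (c = (6/7)*4 + 1 = 24/7 + 1 = 31/7 ≈ 4.4286)
-931*c = -931*31/7 = -4123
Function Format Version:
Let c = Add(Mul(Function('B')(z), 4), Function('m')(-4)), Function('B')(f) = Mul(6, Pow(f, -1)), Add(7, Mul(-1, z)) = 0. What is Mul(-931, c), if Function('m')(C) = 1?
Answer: -4123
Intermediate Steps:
z = 7 (z = Add(7, Mul(-1, 0)) = Add(7, 0) = 7)
c = Rational(31, 7) (c = Add(Mul(Mul(6, Pow(7, -1)), 4), 1) = Add(Mul(Mul(6, Rational(1, 7)), 4), 1) = Add(Mul(Rational(6, 7), 4), 1) = Add(Rational(24, 7), 1) = Rational(31, 7) ≈ 4.4286)
Mul(-931, c) = Mul(-931, Rational(31, 7)) = -4123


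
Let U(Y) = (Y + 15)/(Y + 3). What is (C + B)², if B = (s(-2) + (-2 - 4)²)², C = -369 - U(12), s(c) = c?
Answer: 15413476/25 ≈ 6.1654e+5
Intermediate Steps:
U(Y) = (15 + Y)/(3 + Y)
C = -1854/5 (C = -369 - (15 + 12)/(3 + 12) = -369 - 27/15 = -369 - 1*9/5 = -369 - 9/5 = -1854/5 ≈ -370.80)
B = 1156 (B = (-2 + (-2 - 4)²)² = (-2 + (-6)²)² = (-2 + 36)² = 34² = 1156)
(C + B)² = (-1854/5 + 1156)² = (3926/5)² = 15413476/25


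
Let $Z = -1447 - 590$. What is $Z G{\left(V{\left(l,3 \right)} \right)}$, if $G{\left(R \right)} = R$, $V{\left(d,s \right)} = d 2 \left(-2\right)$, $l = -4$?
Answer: $-32592$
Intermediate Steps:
$V{\left(d,s \right)} = - 4 d$ ($V{\left(d,s \right)} = 2 d \left(-2\right) = - 4 d$)
$Z = -2037$ ($Z = -1447 - 590 = -2037$)
$Z G{\left(V{\left(l,3 \right)} \right)} = - 2037 \left(\left(-4\right) \left(-4\right)\right) = \left(-2037\right) 16 = -32592$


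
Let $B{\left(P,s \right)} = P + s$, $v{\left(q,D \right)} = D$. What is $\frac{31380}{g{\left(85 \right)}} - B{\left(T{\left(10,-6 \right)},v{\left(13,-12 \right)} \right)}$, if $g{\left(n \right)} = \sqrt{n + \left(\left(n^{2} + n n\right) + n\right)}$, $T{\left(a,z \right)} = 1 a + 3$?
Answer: $-1 + \frac{3138 \sqrt{3655}}{731} \approx 258.52$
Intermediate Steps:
$T{\left(a,z \right)} = 3 + a$ ($T{\left(a,z \right)} = a + 3 = 3 + a$)
$g{\left(n \right)} = \sqrt{2 n + 2 n^{2}}$ ($g{\left(n \right)} = \sqrt{n + \left(\left(n^{2} + n^{2}\right) + n\right)} = \sqrt{n + \left(2 n^{2} + n\right)} = \sqrt{n + \left(n + 2 n^{2}\right)} = \sqrt{2 n + 2 n^{2}}$)
$\frac{31380}{g{\left(85 \right)}} - B{\left(T{\left(10,-6 \right)},v{\left(13,-12 \right)} \right)} = \frac{31380}{\sqrt{2} \sqrt{85 \left(1 + 85\right)}} - \left(\left(3 + 10\right) - 12\right) = \frac{31380}{\sqrt{2} \sqrt{85 \cdot 86}} - \left(13 - 12\right) = \frac{31380}{\sqrt{2} \sqrt{7310}} - 1 = \frac{31380}{2 \sqrt{3655}} - 1 = 31380 \frac{\sqrt{3655}}{7310} - 1 = \frac{3138 \sqrt{3655}}{731} - 1 = -1 + \frac{3138 \sqrt{3655}}{731}$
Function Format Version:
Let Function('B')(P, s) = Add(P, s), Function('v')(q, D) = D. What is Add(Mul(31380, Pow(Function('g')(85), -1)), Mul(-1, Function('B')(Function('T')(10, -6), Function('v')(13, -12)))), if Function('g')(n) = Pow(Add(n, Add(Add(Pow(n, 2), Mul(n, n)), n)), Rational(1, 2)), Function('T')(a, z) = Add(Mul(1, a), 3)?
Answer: Add(-1, Mul(Rational(3138, 731), Pow(3655, Rational(1, 2)))) ≈ 258.52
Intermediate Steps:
Function('T')(a, z) = Add(3, a) (Function('T')(a, z) = Add(a, 3) = Add(3, a))
Function('g')(n) = Pow(Add(Mul(2, n), Mul(2, Pow(n, 2))), Rational(1, 2)) (Function('g')(n) = Pow(Add(n, Add(Add(Pow(n, 2), Pow(n, 2)), n)), Rational(1, 2)) = Pow(Add(n, Add(Mul(2, Pow(n, 2)), n)), Rational(1, 2)) = Pow(Add(n, Add(n, Mul(2, Pow(n, 2)))), Rational(1, 2)) = Pow(Add(Mul(2, n), Mul(2, Pow(n, 2))), Rational(1, 2)))
Add(Mul(31380, Pow(Function('g')(85), -1)), Mul(-1, Function('B')(Function('T')(10, -6), Function('v')(13, -12)))) = Add(Mul(31380, Pow(Mul(Pow(2, Rational(1, 2)), Pow(Mul(85, Add(1, 85)), Rational(1, 2))), -1)), Mul(-1, Add(Add(3, 10), -12))) = Add(Mul(31380, Pow(Mul(Pow(2, Rational(1, 2)), Pow(Mul(85, 86), Rational(1, 2))), -1)), Mul(-1, Add(13, -12))) = Add(Mul(31380, Pow(Mul(Pow(2, Rational(1, 2)), Pow(7310, Rational(1, 2))), -1)), Mul(-1, 1)) = Add(Mul(31380, Pow(Mul(2, Pow(3655, Rational(1, 2))), -1)), -1) = Add(Mul(31380, Mul(Rational(1, 7310), Pow(3655, Rational(1, 2)))), -1) = Add(Mul(Rational(3138, 731), Pow(3655, Rational(1, 2))), -1) = Add(-1, Mul(Rational(3138, 731), Pow(3655, Rational(1, 2))))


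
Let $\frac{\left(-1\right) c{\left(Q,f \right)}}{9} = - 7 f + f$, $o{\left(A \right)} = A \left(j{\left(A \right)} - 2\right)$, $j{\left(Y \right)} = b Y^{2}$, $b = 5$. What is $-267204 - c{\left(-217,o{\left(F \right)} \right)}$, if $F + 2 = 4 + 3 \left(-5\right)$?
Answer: $324582$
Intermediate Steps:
$F = -13$ ($F = -2 + \left(4 + 3 \left(-5\right)\right) = -2 + \left(4 - 15\right) = -2 - 11 = -13$)
$j{\left(Y \right)} = 5 Y^{2}$
$o{\left(A \right)} = A \left(-2 + 5 A^{2}\right)$ ($o{\left(A \right)} = A \left(5 A^{2} - 2\right) = A \left(-2 + 5 A^{2}\right)$)
$c{\left(Q,f \right)} = 54 f$ ($c{\left(Q,f \right)} = - 9 \left(- 7 f + f\right) = - 9 \left(- 6 f\right) = 54 f$)
$-267204 - c{\left(-217,o{\left(F \right)} \right)} = -267204 - 54 \left(- 13 \left(-2 + 5 \left(-13\right)^{2}\right)\right) = -267204 - 54 \left(- 13 \left(-2 + 5 \cdot 169\right)\right) = -267204 - 54 \left(- 13 \left(-2 + 845\right)\right) = -267204 - 54 \left(\left(-13\right) 843\right) = -267204 - 54 \left(-10959\right) = -267204 - -591786 = -267204 + 591786 = 324582$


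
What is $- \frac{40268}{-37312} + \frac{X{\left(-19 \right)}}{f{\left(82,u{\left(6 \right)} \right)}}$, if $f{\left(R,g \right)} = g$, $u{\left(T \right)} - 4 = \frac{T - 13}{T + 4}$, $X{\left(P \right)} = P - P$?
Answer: $\frac{10067}{9328} \approx 1.0792$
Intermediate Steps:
$X{\left(P \right)} = 0$
$u{\left(T \right)} = 4 + \frac{-13 + T}{4 + T}$ ($u{\left(T \right)} = 4 + \frac{T - 13}{T + 4} = 4 + \frac{-13 + T}{4 + T}$)
$- \frac{40268}{-37312} + \frac{X{\left(-19 \right)}}{f{\left(82,u{\left(6 \right)} \right)}} = - \frac{40268}{-37312} + \frac{0}{\frac{1}{4 + 6} \left(3 + 5 \cdot 6\right)} = \left(-40268\right) \left(- \frac{1}{37312}\right) + \frac{0}{\frac{1}{10} \left(3 + 30\right)} = \frac{10067}{9328} + \frac{0}{\frac{1}{10} \cdot 33} = \frac{10067}{9328} + \frac{0}{\frac{33}{10}} = \frac{10067}{9328} + 0 \cdot \frac{10}{33} = \frac{10067}{9328} + 0 = \frac{10067}{9328}$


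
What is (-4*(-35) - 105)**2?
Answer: 1225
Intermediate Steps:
(-4*(-35) - 105)**2 = (140 - 105)**2 = 35**2 = 1225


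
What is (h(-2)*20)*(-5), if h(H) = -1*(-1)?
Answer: -100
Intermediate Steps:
h(H) = 1
(h(-2)*20)*(-5) = (1*20)*(-5) = 20*(-5) = -100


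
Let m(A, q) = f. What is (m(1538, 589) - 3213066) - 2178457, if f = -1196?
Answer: -5392719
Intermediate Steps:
m(A, q) = -1196
(m(1538, 589) - 3213066) - 2178457 = (-1196 - 3213066) - 2178457 = -3214262 - 2178457 = -5392719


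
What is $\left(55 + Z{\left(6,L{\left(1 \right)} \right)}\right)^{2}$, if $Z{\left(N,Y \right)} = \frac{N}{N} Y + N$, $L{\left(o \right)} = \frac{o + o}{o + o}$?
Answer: $3844$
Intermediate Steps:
$L{\left(o \right)} = 1$ ($L{\left(o \right)} = \frac{2 o}{2 o} = 2 o \frac{1}{2 o} = 1$)
$Z{\left(N,Y \right)} = N + Y$ ($Z{\left(N,Y \right)} = 1 Y + N = Y + N = N + Y$)
$\left(55 + Z{\left(6,L{\left(1 \right)} \right)}\right)^{2} = \left(55 + \left(6 + 1\right)\right)^{2} = \left(55 + 7\right)^{2} = 62^{2} = 3844$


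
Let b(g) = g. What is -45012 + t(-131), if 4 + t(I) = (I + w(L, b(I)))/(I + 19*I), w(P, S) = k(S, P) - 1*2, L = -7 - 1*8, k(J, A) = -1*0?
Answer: -117941787/2620 ≈ -45016.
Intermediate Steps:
k(J, A) = 0
L = -15 (L = -7 - 8 = -15)
w(P, S) = -2 (w(P, S) = 0 - 1*2 = 0 - 2 = -2)
t(I) = -4 + (-2 + I)/(20*I) (t(I) = -4 + (I - 2)/(I + 19*I) = -4 + (-2 + I)/((20*I)) = -4 + (-2 + I)*(1/(20*I)) = -4 + (-2 + I)/(20*I))
-45012 + t(-131) = -45012 + (1/20)*(-2 - 79*(-131))/(-131) = -45012 + (1/20)*(-1/131)*(-2 + 10349) = -45012 + (1/20)*(-1/131)*10347 = -45012 - 10347/2620 = -117941787/2620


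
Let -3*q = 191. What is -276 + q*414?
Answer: -26634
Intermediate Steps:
q = -191/3 (q = -1/3*191 = -191/3 ≈ -63.667)
-276 + q*414 = -276 - 191/3*414 = -276 - 26358 = -26634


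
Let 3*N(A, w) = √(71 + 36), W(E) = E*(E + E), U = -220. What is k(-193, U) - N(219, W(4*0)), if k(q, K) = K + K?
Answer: -440 - √107/3 ≈ -443.45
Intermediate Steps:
k(q, K) = 2*K
W(E) = 2*E² (W(E) = E*(2*E) = 2*E²)
N(A, w) = √107/3 (N(A, w) = √(71 + 36)/3 = √107/3)
k(-193, U) - N(219, W(4*0)) = 2*(-220) - √107/3 = -440 - √107/3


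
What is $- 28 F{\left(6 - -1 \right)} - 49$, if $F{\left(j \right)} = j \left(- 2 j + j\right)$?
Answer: $1323$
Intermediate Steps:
$F{\left(j \right)} = - j^{2}$ ($F{\left(j \right)} = j \left(- j\right) = - j^{2}$)
$- 28 F{\left(6 - -1 \right)} - 49 = - 28 \left(- \left(6 - -1\right)^{2}\right) - 49 = - 28 \left(- \left(6 + 1\right)^{2}\right) - 49 = - 28 \left(- 7^{2}\right) - 49 = - 28 \left(\left(-1\right) 49\right) - 49 = \left(-28\right) \left(-49\right) - 49 = 1372 - 49 = 1323$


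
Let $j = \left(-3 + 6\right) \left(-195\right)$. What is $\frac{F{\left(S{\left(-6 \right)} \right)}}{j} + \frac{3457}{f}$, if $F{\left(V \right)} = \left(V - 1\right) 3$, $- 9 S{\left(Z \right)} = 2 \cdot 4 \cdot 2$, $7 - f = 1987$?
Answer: $- \frac{133723}{77220} \approx -1.7317$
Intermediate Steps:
$f = -1980$ ($f = 7 - 1987 = -1980$)
$S{\left(Z \right)} = - \frac{16}{9}$ ($S{\left(Z \right)} = - \frac{2 \cdot 4 \cdot 2}{9} = - \frac{8 \cdot 2}{9} = \left(- \frac{1}{9}\right) 16 = - \frac{16}{9}$)
$F{\left(V \right)} = -3 + 3 V$ ($F{\left(V \right)} = \left(-1 + V\right) 3 = -3 + 3 V$)
$j = -585$ ($j = 3 \left(-195\right) = -585$)
$\frac{F{\left(S{\left(-6 \right)} \right)}}{j} + \frac{3457}{f} = \frac{-3 + 3 \left(- \frac{16}{9}\right)}{-585} + \frac{3457}{-1980} = \left(-3 - \frac{16}{3}\right) \left(- \frac{1}{585}\right) + 3457 \left(- \frac{1}{1980}\right) = \left(- \frac{25}{3}\right) \left(- \frac{1}{585}\right) - \frac{3457}{1980} = \frac{5}{351} - \frac{3457}{1980} = - \frac{133723}{77220}$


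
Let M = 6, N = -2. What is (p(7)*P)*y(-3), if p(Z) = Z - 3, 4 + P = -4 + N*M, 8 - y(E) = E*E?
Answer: 80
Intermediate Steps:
y(E) = 8 - E² (y(E) = 8 - E*E = 8 - E²)
P = -20 (P = -4 + (-4 - 2*6) = -4 + (-4 - 12) = -4 - 16 = -20)
p(Z) = -3 + Z
(p(7)*P)*y(-3) = ((-3 + 7)*(-20))*(8 - 1*(-3)²) = (4*(-20))*(8 - 1*9) = -80*(8 - 9) = -80*(-1) = 80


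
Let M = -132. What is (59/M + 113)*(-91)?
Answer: -1351987/132 ≈ -10242.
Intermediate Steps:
(59/M + 113)*(-91) = (59/(-132) + 113)*(-91) = (59*(-1/132) + 113)*(-91) = (-59/132 + 113)*(-91) = (14857/132)*(-91) = -1351987/132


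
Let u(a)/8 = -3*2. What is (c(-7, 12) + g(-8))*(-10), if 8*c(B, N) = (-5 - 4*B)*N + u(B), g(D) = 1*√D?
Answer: -285 - 20*I*√2 ≈ -285.0 - 28.284*I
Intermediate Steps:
g(D) = √D
u(a) = -48 (u(a) = 8*(-3*2) = 8*(-6) = -48)
c(B, N) = -6 + N*(-5 - 4*B)/8 (c(B, N) = ((-5 - 4*B)*N - 48)/8 = (N*(-5 - 4*B) - 48)/8 = (-48 + N*(-5 - 4*B))/8 = -6 + N*(-5 - 4*B)/8)
(c(-7, 12) + g(-8))*(-10) = ((-6 - 5/8*12 - ½*(-7)*12) + √(-8))*(-10) = ((-6 - 15/2 + 42) + 2*I*√2)*(-10) = (57/2 + 2*I*√2)*(-10) = -285 - 20*I*√2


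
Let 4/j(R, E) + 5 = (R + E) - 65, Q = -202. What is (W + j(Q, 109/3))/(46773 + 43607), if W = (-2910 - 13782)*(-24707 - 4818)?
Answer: 87107932272/15974665 ≈ 5452.9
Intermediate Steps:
W = 492831300 (W = -16692*(-29525) = 492831300)
j(R, E) = 4/(-70 + E + R) (j(R, E) = 4/(-5 + ((R + E) - 65)) = 4/(-5 + ((E + R) - 65)) = 4/(-5 + (-65 + E + R)) = 4/(-70 + E + R))
(W + j(Q, 109/3))/(46773 + 43607) = (492831300 + 4/(-70 + 109/3 - 202))/(46773 + 43607) = (492831300 + 4/(-70 + 109*(1/3) - 202))/90380 = (492831300 + 4/(-70 + 109/3 - 202))*(1/90380) = (492831300 + 4/(-707/3))*(1/90380) = (492831300 + 4*(-3/707))*(1/90380) = (492831300 - 12/707)*(1/90380) = (348431729088/707)*(1/90380) = 87107932272/15974665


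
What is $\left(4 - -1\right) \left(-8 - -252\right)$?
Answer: $1220$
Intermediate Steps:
$\left(4 - -1\right) \left(-8 - -252\right) = \left(4 + 1\right) \left(-8 + 252\right) = 5 \cdot 244 = 1220$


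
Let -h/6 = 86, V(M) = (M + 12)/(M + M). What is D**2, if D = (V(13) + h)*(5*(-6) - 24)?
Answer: 130723464249/169 ≈ 7.7351e+8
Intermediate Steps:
V(M) = (12 + M)/(2*M) (V(M) = (12 + M)/((2*M)) = (12 + M)*(1/(2*M)) = (12 + M)/(2*M))
h = -516 (h = -6*86 = -516)
D = 361557/13 (D = ((1/2)*(12 + 13)/13 - 516)*(5*(-6) - 24) = ((1/2)*(1/13)*25 - 516)*(-30 - 24) = (25/26 - 516)*(-54) = -13391/26*(-54) = 361557/13 ≈ 27812.)
D**2 = (361557/13)**2 = 130723464249/169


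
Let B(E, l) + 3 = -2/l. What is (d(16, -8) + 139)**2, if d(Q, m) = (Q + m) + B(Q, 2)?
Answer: 20449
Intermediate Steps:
B(E, l) = -3 - 2/l
d(Q, m) = -4 + Q + m (d(Q, m) = (Q + m) + (-3 - 2/2) = (Q + m) + (-3 - 2*1/2) = (Q + m) + (-3 - 1) = (Q + m) - 4 = -4 + Q + m)
(d(16, -8) + 139)**2 = ((-4 + 16 - 8) + 139)**2 = (4 + 139)**2 = 143**2 = 20449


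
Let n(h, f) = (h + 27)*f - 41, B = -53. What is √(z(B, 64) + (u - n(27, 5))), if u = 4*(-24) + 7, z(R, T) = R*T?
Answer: I*√3710 ≈ 60.91*I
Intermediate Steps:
n(h, f) = -41 + f*(27 + h) (n(h, f) = (27 + h)*f - 41 = f*(27 + h) - 41 = -41 + f*(27 + h))
u = -89 (u = -96 + 7 = -89)
√(z(B, 64) + (u - n(27, 5))) = √(-53*64 + (-89 - (-41 + 27*5 + 5*27))) = √(-3392 + (-89 - (-41 + 135 + 135))) = √(-3392 + (-89 - 1*229)) = √(-3392 + (-89 - 229)) = √(-3392 - 318) = √(-3710) = I*√3710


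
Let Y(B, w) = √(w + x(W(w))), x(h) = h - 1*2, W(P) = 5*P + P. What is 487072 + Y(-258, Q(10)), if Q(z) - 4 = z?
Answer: 487072 + 4*√6 ≈ 4.8708e+5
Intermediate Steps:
Q(z) = 4 + z
W(P) = 6*P
x(h) = -2 + h (x(h) = h - 2 = -2 + h)
Y(B, w) = √(-2 + 7*w) (Y(B, w) = √(w + (-2 + 6*w)) = √(-2 + 7*w))
487072 + Y(-258, Q(10)) = 487072 + √(-2 + 7*(4 + 10)) = 487072 + √(-2 + 7*14) = 487072 + √(-2 + 98) = 487072 + √96 = 487072 + 4*√6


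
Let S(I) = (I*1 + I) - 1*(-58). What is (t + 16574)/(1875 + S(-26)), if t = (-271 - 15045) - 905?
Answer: 353/1881 ≈ 0.18767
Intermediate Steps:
t = -16221 (t = -15316 - 905 = -16221)
S(I) = 58 + 2*I (S(I) = (I + I) + 58 = 2*I + 58 = 58 + 2*I)
(t + 16574)/(1875 + S(-26)) = (-16221 + 16574)/(1875 + (58 + 2*(-26))) = 353/(1875 + (58 - 52)) = 353/(1875 + 6) = 353/1881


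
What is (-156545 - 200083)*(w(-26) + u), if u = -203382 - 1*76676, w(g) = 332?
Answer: 99758123928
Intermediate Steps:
u = -280058 (u = -203382 - 76676 = -280058)
(-156545 - 200083)*(w(-26) + u) = (-156545 - 200083)*(332 - 280058) = -356628*(-279726) = 99758123928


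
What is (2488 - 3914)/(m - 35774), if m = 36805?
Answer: -1426/1031 ≈ -1.3831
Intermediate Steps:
(2488 - 3914)/(m - 35774) = (2488 - 3914)/(36805 - 35774) = -1426/1031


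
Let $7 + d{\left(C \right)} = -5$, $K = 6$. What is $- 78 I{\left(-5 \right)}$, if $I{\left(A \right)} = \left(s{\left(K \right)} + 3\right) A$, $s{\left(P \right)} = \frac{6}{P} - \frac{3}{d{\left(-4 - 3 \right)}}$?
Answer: $\frac{3315}{2} \approx 1657.5$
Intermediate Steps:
$d{\left(C \right)} = -12$ ($d{\left(C \right)} = -7 - 5 = -12$)
$s{\left(P \right)} = \frac{1}{4} + \frac{6}{P}$ ($s{\left(P \right)} = \frac{6}{P} - \frac{3}{-12} = \frac{6}{P} - - \frac{1}{4} = \frac{6}{P} + \frac{1}{4} = \frac{1}{4} + \frac{6}{P}$)
$I{\left(A \right)} = \frac{17 A}{4}$ ($I{\left(A \right)} = \left(\frac{24 + 6}{4 \cdot 6} + 3\right) A = \left(\frac{1}{4} \cdot \frac{1}{6} \cdot 30 + 3\right) A = \left(\frac{5}{4} + 3\right) A = \frac{17 A}{4}$)
$- 78 I{\left(-5 \right)} = - 78 \cdot \frac{17}{4} \left(-5\right) = \left(-78\right) \left(- \frac{85}{4}\right) = \frac{3315}{2}$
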